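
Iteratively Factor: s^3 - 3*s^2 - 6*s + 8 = (s - 4)*(s^2 + s - 2) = (s - 4)*(s + 2)*(s - 1)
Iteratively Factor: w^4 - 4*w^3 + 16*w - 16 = (w + 2)*(w^3 - 6*w^2 + 12*w - 8) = (w - 2)*(w + 2)*(w^2 - 4*w + 4) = (w - 2)^2*(w + 2)*(w - 2)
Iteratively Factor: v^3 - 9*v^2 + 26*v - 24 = (v - 4)*(v^2 - 5*v + 6) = (v - 4)*(v - 3)*(v - 2)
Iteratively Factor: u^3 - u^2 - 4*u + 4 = (u - 2)*(u^2 + u - 2) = (u - 2)*(u + 2)*(u - 1)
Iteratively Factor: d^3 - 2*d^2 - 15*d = (d + 3)*(d^2 - 5*d) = d*(d + 3)*(d - 5)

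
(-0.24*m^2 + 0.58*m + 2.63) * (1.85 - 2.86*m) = 0.6864*m^3 - 2.1028*m^2 - 6.4488*m + 4.8655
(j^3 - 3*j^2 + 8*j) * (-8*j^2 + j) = -8*j^5 + 25*j^4 - 67*j^3 + 8*j^2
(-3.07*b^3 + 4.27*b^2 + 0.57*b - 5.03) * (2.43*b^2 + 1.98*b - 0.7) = -7.4601*b^5 + 4.2975*b^4 + 11.9887*b^3 - 14.0833*b^2 - 10.3584*b + 3.521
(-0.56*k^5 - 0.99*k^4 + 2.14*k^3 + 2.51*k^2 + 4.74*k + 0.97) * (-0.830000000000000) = 0.4648*k^5 + 0.8217*k^4 - 1.7762*k^3 - 2.0833*k^2 - 3.9342*k - 0.8051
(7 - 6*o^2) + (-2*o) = -6*o^2 - 2*o + 7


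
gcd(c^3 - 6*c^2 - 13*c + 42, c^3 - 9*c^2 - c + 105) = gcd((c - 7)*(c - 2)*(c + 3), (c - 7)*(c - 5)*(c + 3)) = c^2 - 4*c - 21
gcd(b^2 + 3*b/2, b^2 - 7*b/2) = b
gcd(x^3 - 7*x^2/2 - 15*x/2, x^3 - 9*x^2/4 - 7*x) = x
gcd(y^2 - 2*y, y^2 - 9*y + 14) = y - 2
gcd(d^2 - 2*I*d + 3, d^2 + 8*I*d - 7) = d + I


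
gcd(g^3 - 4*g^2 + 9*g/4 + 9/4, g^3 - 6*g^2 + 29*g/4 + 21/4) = g^2 - 5*g/2 - 3/2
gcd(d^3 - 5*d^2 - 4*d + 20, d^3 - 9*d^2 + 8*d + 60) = d^2 - 3*d - 10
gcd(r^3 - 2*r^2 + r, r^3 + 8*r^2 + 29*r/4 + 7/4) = 1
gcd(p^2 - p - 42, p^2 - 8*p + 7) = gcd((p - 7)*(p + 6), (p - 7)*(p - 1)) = p - 7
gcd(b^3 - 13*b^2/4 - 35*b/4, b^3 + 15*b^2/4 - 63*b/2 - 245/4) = b^2 - 13*b/4 - 35/4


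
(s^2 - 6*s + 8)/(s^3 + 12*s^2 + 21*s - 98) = (s - 4)/(s^2 + 14*s + 49)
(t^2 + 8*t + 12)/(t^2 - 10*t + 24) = (t^2 + 8*t + 12)/(t^2 - 10*t + 24)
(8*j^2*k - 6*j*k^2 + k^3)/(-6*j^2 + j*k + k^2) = k*(-4*j + k)/(3*j + k)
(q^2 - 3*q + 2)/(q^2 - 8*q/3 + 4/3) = 3*(q - 1)/(3*q - 2)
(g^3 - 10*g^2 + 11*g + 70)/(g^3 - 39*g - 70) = (g - 5)/(g + 5)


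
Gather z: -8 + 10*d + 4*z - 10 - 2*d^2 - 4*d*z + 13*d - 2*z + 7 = -2*d^2 + 23*d + z*(2 - 4*d) - 11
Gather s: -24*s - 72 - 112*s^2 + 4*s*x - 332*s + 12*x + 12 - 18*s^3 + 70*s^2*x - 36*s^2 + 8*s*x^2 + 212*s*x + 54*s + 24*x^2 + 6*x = -18*s^3 + s^2*(70*x - 148) + s*(8*x^2 + 216*x - 302) + 24*x^2 + 18*x - 60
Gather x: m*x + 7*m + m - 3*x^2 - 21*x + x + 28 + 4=8*m - 3*x^2 + x*(m - 20) + 32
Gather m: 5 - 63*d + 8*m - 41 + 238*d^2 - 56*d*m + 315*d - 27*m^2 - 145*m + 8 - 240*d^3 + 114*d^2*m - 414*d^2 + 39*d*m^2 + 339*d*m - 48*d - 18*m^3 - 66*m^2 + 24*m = -240*d^3 - 176*d^2 + 204*d - 18*m^3 + m^2*(39*d - 93) + m*(114*d^2 + 283*d - 113) - 28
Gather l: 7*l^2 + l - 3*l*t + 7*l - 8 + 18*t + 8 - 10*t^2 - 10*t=7*l^2 + l*(8 - 3*t) - 10*t^2 + 8*t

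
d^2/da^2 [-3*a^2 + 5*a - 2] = -6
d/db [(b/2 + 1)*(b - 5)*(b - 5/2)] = 3*b^2/2 - 11*b/2 - 5/4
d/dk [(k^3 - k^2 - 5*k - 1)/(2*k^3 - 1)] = (2*k^4 + 20*k^3 + 3*k^2 + 2*k + 5)/(4*k^6 - 4*k^3 + 1)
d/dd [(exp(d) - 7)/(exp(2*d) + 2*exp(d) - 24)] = (-2*(exp(d) - 7)*(exp(d) + 1) + exp(2*d) + 2*exp(d) - 24)*exp(d)/(exp(2*d) + 2*exp(d) - 24)^2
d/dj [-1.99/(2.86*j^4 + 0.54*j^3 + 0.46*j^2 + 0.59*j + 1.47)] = (22.7656*j^3 + 3.2238*j^2 + 1.8308*j + 1.1741)/(2.86*j^4 + 0.54*j^3 + 0.46*j^2 + 0.59*j + 1.47)^2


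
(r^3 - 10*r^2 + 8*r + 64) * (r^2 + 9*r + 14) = r^5 - r^4 - 68*r^3 - 4*r^2 + 688*r + 896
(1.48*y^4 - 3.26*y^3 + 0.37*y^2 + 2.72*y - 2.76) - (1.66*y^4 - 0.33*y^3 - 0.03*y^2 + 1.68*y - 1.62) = -0.18*y^4 - 2.93*y^3 + 0.4*y^2 + 1.04*y - 1.14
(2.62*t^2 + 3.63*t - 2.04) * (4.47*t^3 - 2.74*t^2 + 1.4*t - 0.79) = 11.7114*t^5 + 9.0473*t^4 - 15.397*t^3 + 8.6018*t^2 - 5.7237*t + 1.6116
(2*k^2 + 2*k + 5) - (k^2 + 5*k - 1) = k^2 - 3*k + 6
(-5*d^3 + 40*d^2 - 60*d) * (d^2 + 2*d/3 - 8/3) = -5*d^5 + 110*d^4/3 - 20*d^3 - 440*d^2/3 + 160*d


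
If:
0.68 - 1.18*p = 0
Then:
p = 0.58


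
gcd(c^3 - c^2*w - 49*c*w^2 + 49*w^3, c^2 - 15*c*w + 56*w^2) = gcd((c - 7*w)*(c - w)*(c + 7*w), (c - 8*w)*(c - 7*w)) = -c + 7*w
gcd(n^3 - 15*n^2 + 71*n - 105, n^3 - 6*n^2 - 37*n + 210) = n^2 - 12*n + 35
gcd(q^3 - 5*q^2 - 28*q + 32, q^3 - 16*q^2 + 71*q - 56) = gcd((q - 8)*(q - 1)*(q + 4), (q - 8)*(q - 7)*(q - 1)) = q^2 - 9*q + 8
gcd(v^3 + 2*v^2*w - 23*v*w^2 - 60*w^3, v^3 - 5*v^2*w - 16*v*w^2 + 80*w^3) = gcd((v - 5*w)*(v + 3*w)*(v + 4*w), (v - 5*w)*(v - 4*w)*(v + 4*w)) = v^2 - v*w - 20*w^2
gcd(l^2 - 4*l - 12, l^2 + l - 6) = 1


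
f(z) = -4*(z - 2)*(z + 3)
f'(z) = -8*z - 4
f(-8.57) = -235.50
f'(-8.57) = 64.56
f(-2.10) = 14.76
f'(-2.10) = 12.80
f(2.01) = -0.20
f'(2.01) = -20.08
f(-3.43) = -9.34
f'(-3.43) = 23.44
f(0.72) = 19.05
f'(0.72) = -9.76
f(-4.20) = -29.76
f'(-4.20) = 29.60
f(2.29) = -6.14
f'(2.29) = -22.32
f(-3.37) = -7.95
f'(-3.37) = 22.96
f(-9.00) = -264.00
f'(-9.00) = 68.00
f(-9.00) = -264.00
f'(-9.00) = 68.00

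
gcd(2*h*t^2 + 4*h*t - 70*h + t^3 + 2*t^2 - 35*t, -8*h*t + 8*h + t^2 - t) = 1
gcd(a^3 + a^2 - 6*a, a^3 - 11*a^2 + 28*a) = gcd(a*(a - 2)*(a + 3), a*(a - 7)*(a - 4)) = a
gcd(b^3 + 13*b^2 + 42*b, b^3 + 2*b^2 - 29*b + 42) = b + 7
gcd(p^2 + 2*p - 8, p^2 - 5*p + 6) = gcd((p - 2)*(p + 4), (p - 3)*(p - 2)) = p - 2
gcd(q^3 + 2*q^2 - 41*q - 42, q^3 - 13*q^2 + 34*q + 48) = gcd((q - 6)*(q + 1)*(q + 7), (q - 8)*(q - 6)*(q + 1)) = q^2 - 5*q - 6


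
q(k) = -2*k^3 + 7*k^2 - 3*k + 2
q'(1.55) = 4.28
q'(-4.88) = -214.21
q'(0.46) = 2.17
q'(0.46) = 2.17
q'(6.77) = -183.22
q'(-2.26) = -65.29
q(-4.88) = 415.77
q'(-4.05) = -158.12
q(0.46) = 1.91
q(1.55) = 6.72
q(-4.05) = 261.83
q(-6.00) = 704.00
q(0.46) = 1.91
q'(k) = -6*k^2 + 14*k - 3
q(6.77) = -318.06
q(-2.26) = 67.62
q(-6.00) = 704.00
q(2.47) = 7.16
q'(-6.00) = -303.00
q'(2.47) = -5.03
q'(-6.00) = -303.00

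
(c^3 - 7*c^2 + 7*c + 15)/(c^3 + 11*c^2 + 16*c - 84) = (c^3 - 7*c^2 + 7*c + 15)/(c^3 + 11*c^2 + 16*c - 84)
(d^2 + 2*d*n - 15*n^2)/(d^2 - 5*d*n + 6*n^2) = (d + 5*n)/(d - 2*n)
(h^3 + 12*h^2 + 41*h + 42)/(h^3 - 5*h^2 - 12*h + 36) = (h^2 + 9*h + 14)/(h^2 - 8*h + 12)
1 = 1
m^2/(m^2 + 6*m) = m/(m + 6)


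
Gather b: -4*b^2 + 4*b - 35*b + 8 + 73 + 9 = -4*b^2 - 31*b + 90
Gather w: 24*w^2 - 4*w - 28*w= 24*w^2 - 32*w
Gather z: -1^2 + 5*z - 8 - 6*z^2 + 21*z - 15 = -6*z^2 + 26*z - 24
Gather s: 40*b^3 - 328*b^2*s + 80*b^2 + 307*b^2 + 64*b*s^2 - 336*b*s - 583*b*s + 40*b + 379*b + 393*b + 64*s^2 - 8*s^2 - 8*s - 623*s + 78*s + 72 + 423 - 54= 40*b^3 + 387*b^2 + 812*b + s^2*(64*b + 56) + s*(-328*b^2 - 919*b - 553) + 441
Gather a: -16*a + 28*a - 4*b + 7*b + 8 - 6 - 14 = 12*a + 3*b - 12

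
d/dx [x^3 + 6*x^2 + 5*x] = 3*x^2 + 12*x + 5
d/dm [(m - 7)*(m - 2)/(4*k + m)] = ((4*k + m)*(2*m - 9) - (m - 7)*(m - 2))/(4*k + m)^2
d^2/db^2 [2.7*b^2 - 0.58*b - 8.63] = 5.40000000000000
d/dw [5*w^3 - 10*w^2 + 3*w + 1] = 15*w^2 - 20*w + 3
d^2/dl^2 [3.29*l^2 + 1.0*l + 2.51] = 6.58000000000000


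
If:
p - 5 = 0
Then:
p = 5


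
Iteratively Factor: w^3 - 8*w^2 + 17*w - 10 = (w - 5)*(w^2 - 3*w + 2) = (w - 5)*(w - 1)*(w - 2)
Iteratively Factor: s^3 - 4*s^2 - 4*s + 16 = (s - 4)*(s^2 - 4) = (s - 4)*(s + 2)*(s - 2)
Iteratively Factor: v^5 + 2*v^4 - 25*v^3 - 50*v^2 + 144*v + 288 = (v + 4)*(v^4 - 2*v^3 - 17*v^2 + 18*v + 72) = (v + 2)*(v + 4)*(v^3 - 4*v^2 - 9*v + 36) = (v - 4)*(v + 2)*(v + 4)*(v^2 - 9) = (v - 4)*(v - 3)*(v + 2)*(v + 4)*(v + 3)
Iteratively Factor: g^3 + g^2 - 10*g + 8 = (g + 4)*(g^2 - 3*g + 2) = (g - 1)*(g + 4)*(g - 2)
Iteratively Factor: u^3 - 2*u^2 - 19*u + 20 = (u - 1)*(u^2 - u - 20) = (u - 1)*(u + 4)*(u - 5)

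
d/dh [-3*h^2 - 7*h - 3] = -6*h - 7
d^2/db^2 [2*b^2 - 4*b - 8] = 4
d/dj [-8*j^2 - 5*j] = -16*j - 5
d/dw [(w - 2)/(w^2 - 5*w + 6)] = -1/(w^2 - 6*w + 9)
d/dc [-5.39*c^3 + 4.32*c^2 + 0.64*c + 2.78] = -16.17*c^2 + 8.64*c + 0.64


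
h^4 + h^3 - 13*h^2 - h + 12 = (h - 3)*(h - 1)*(h + 1)*(h + 4)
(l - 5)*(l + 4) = l^2 - l - 20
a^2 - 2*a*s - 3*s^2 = (a - 3*s)*(a + s)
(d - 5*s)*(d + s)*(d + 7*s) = d^3 + 3*d^2*s - 33*d*s^2 - 35*s^3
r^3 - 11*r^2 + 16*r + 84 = (r - 7)*(r - 6)*(r + 2)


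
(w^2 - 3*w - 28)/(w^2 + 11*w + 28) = (w - 7)/(w + 7)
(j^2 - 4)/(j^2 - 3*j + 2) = (j + 2)/(j - 1)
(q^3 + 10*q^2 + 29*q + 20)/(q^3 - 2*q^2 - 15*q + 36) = (q^2 + 6*q + 5)/(q^2 - 6*q + 9)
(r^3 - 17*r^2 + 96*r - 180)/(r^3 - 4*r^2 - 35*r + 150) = (r^2 - 12*r + 36)/(r^2 + r - 30)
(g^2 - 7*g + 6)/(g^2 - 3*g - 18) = (g - 1)/(g + 3)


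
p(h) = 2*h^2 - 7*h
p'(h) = 4*h - 7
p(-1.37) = 13.34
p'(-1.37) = -12.48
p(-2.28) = 26.36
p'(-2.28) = -16.12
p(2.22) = -5.68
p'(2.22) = 1.88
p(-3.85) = 56.60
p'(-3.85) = -22.40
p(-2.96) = 38.24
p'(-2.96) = -18.84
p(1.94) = -6.05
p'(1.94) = 0.76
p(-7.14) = 151.94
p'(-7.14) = -35.56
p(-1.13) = 10.46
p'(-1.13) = -11.52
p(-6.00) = 114.00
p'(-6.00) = -31.00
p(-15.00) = 555.00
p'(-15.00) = -67.00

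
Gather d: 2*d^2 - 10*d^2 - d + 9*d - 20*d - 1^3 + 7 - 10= -8*d^2 - 12*d - 4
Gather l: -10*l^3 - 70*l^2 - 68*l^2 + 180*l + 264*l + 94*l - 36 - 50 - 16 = -10*l^3 - 138*l^2 + 538*l - 102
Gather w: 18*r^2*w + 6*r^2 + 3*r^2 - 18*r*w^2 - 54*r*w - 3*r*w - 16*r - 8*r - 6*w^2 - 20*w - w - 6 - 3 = 9*r^2 - 24*r + w^2*(-18*r - 6) + w*(18*r^2 - 57*r - 21) - 9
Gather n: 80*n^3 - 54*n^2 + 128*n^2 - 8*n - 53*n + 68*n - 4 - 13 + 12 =80*n^3 + 74*n^2 + 7*n - 5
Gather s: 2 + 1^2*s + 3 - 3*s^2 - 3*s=-3*s^2 - 2*s + 5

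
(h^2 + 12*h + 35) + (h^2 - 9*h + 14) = 2*h^2 + 3*h + 49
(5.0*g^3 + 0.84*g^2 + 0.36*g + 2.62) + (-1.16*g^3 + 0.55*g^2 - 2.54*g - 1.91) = 3.84*g^3 + 1.39*g^2 - 2.18*g + 0.71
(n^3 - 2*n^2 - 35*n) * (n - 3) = n^4 - 5*n^3 - 29*n^2 + 105*n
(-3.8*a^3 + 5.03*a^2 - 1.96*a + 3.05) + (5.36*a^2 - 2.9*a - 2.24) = -3.8*a^3 + 10.39*a^2 - 4.86*a + 0.81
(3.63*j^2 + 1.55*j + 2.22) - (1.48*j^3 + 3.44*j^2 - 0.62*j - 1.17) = -1.48*j^3 + 0.19*j^2 + 2.17*j + 3.39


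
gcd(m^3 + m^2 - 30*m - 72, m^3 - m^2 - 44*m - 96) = m^2 + 7*m + 12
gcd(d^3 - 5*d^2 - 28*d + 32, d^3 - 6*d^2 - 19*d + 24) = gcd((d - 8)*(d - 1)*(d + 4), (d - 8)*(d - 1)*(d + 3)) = d^2 - 9*d + 8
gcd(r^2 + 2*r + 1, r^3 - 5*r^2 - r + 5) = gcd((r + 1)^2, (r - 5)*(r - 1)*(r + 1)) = r + 1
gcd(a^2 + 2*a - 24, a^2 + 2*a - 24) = a^2 + 2*a - 24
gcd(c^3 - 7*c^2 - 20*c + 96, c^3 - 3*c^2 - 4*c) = 1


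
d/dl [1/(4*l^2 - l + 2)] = (1 - 8*l)/(4*l^2 - l + 2)^2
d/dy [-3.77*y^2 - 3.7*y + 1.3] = -7.54*y - 3.7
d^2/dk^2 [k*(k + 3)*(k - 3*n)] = 6*k - 6*n + 6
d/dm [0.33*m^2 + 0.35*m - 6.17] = 0.66*m + 0.35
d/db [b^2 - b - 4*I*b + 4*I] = 2*b - 1 - 4*I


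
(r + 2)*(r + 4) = r^2 + 6*r + 8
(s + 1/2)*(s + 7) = s^2 + 15*s/2 + 7/2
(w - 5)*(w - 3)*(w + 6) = w^3 - 2*w^2 - 33*w + 90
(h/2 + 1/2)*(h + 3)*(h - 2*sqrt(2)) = h^3/2 - sqrt(2)*h^2 + 2*h^2 - 4*sqrt(2)*h + 3*h/2 - 3*sqrt(2)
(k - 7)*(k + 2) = k^2 - 5*k - 14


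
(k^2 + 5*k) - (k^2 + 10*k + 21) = -5*k - 21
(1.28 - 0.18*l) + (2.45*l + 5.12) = 2.27*l + 6.4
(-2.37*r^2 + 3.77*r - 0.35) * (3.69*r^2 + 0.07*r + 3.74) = -8.7453*r^4 + 13.7454*r^3 - 9.8914*r^2 + 14.0753*r - 1.309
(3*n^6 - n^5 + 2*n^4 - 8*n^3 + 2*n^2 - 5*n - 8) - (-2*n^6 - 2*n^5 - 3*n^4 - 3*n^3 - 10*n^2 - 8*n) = 5*n^6 + n^5 + 5*n^4 - 5*n^3 + 12*n^2 + 3*n - 8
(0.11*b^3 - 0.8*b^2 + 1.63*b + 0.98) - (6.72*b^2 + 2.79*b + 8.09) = 0.11*b^3 - 7.52*b^2 - 1.16*b - 7.11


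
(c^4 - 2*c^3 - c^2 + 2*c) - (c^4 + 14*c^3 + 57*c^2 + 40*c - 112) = -16*c^3 - 58*c^2 - 38*c + 112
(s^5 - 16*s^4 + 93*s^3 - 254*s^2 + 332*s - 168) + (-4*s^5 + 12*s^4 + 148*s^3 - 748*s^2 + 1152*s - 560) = -3*s^5 - 4*s^4 + 241*s^3 - 1002*s^2 + 1484*s - 728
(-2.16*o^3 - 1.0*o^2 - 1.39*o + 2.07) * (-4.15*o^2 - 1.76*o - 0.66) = 8.964*o^5 + 7.9516*o^4 + 8.9541*o^3 - 5.4841*o^2 - 2.7258*o - 1.3662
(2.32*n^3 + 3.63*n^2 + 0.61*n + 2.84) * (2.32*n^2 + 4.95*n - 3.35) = 5.3824*n^5 + 19.9056*n^4 + 11.6117*n^3 - 2.5522*n^2 + 12.0145*n - 9.514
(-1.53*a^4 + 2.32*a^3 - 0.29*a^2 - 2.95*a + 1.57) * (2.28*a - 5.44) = -3.4884*a^5 + 13.6128*a^4 - 13.282*a^3 - 5.1484*a^2 + 19.6276*a - 8.5408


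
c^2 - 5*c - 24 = (c - 8)*(c + 3)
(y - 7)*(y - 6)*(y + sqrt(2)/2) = y^3 - 13*y^2 + sqrt(2)*y^2/2 - 13*sqrt(2)*y/2 + 42*y + 21*sqrt(2)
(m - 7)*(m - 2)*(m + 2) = m^3 - 7*m^2 - 4*m + 28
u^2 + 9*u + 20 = (u + 4)*(u + 5)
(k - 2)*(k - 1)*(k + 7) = k^3 + 4*k^2 - 19*k + 14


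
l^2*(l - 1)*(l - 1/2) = l^4 - 3*l^3/2 + l^2/2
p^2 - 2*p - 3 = (p - 3)*(p + 1)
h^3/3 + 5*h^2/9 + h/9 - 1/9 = (h/3 + 1/3)*(h - 1/3)*(h + 1)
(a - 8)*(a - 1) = a^2 - 9*a + 8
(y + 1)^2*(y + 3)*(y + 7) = y^4 + 12*y^3 + 42*y^2 + 52*y + 21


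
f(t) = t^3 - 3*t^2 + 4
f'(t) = 3*t^2 - 6*t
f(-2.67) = -36.42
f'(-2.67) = 37.41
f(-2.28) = -23.45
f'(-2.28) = 29.28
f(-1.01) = -0.09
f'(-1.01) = 9.12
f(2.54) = 1.03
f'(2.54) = 4.11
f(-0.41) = 3.43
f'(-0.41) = 2.96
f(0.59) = 3.16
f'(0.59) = -2.50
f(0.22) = 3.87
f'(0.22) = -1.17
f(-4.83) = -178.67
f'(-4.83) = 98.97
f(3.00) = 4.00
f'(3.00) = 9.00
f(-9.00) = -968.00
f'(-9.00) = 297.00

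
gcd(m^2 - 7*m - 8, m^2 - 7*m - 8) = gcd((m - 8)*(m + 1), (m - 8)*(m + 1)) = m^2 - 7*m - 8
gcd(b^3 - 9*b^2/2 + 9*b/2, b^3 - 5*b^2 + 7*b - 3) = b - 3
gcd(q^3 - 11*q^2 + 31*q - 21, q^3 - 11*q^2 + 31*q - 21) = q^3 - 11*q^2 + 31*q - 21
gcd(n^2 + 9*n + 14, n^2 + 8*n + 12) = n + 2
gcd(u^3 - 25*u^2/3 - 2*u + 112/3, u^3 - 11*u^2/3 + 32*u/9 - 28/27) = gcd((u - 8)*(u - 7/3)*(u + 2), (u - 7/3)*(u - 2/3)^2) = u - 7/3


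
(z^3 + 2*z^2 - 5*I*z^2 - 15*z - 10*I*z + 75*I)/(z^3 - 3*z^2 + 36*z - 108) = (z^2 + 5*z*(1 - I) - 25*I)/(z^2 + 36)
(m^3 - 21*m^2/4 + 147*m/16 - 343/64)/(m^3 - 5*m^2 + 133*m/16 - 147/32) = (4*m - 7)/(2*(2*m - 3))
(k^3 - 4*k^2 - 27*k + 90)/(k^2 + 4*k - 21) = (k^2 - k - 30)/(k + 7)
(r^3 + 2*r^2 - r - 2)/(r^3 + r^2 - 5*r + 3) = (r^2 + 3*r + 2)/(r^2 + 2*r - 3)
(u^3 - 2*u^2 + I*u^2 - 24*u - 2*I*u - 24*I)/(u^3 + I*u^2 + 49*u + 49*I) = (u^2 - 2*u - 24)/(u^2 + 49)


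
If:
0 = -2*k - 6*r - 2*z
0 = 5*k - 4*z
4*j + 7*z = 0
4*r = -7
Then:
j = -245/48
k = 7/3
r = -7/4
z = 35/12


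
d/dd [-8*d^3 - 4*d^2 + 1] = 8*d*(-3*d - 1)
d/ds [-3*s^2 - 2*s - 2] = -6*s - 2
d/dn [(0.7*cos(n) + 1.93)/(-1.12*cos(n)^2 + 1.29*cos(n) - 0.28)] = (-0.784*cos(n)^2 - 4.3232*cos(n) + 2.6857)*sin(n)/(1.2544*cos(n)^4 - 2.8896*cos(n)^3 + 2.2913*cos(n)^2 - 0.7224*cos(n) + 0.0784)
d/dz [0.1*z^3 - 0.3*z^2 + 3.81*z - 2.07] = 0.3*z^2 - 0.6*z + 3.81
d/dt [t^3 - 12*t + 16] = 3*t^2 - 12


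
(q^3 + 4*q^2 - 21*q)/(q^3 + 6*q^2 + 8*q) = (q^2 + 4*q - 21)/(q^2 + 6*q + 8)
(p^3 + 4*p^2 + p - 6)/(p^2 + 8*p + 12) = (p^2 + 2*p - 3)/(p + 6)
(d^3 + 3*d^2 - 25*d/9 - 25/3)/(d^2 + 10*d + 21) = (d^2 - 25/9)/(d + 7)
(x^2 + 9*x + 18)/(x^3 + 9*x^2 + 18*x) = 1/x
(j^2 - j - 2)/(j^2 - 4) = (j + 1)/(j + 2)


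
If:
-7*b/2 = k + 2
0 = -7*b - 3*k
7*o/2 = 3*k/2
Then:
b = -12/7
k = 4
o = 12/7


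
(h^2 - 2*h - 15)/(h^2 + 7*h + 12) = (h - 5)/(h + 4)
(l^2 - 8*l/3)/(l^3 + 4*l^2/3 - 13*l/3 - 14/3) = l*(3*l - 8)/(3*l^3 + 4*l^2 - 13*l - 14)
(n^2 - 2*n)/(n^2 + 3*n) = (n - 2)/(n + 3)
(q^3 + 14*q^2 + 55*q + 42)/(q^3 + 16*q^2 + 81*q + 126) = (q + 1)/(q + 3)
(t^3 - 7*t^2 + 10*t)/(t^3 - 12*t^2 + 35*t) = (t - 2)/(t - 7)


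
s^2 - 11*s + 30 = (s - 6)*(s - 5)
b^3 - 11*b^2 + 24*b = b*(b - 8)*(b - 3)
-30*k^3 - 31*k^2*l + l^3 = (-6*k + l)*(k + l)*(5*k + l)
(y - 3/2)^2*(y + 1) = y^3 - 2*y^2 - 3*y/4 + 9/4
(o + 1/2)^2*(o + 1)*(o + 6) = o^4 + 8*o^3 + 53*o^2/4 + 31*o/4 + 3/2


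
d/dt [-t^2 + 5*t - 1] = 5 - 2*t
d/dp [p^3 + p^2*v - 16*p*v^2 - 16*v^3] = 3*p^2 + 2*p*v - 16*v^2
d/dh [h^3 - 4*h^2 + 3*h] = 3*h^2 - 8*h + 3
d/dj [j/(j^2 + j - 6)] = (j^2 - j*(2*j + 1) + j - 6)/(j^2 + j - 6)^2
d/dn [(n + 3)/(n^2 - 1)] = (n^2 - 2*n*(n + 3) - 1)/(n^2 - 1)^2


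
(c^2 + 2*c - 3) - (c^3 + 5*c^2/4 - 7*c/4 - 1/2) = -c^3 - c^2/4 + 15*c/4 - 5/2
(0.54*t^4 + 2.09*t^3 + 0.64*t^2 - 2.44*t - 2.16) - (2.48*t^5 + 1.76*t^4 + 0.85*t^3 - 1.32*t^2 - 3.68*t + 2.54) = -2.48*t^5 - 1.22*t^4 + 1.24*t^3 + 1.96*t^2 + 1.24*t - 4.7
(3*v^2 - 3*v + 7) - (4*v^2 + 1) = -v^2 - 3*v + 6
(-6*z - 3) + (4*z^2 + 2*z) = 4*z^2 - 4*z - 3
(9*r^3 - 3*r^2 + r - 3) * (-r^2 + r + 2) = -9*r^5 + 12*r^4 + 14*r^3 - 2*r^2 - r - 6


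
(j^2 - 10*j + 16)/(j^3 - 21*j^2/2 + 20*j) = 2*(j - 2)/(j*(2*j - 5))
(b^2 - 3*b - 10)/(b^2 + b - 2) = (b - 5)/(b - 1)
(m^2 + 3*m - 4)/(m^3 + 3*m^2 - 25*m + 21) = (m + 4)/(m^2 + 4*m - 21)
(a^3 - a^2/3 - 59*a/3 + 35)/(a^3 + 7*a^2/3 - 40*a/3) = (3*a^2 - 16*a + 21)/(a*(3*a - 8))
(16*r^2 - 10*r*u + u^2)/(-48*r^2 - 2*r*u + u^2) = (-2*r + u)/(6*r + u)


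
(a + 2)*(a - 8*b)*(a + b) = a^3 - 7*a^2*b + 2*a^2 - 8*a*b^2 - 14*a*b - 16*b^2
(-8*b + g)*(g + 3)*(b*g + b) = -8*b^2*g^2 - 32*b^2*g - 24*b^2 + b*g^3 + 4*b*g^2 + 3*b*g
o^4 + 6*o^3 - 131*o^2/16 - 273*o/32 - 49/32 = (o - 7/4)*(o + 1/4)*(o + 1/2)*(o + 7)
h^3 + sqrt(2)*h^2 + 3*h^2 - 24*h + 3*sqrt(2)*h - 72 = (h + 3)*(h - 3*sqrt(2))*(h + 4*sqrt(2))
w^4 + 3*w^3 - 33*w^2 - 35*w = w*(w - 5)*(w + 1)*(w + 7)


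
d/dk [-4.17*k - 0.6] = -4.17000000000000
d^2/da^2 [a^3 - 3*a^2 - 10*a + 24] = 6*a - 6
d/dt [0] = 0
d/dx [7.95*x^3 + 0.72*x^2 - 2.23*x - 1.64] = 23.85*x^2 + 1.44*x - 2.23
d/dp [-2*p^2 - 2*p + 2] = -4*p - 2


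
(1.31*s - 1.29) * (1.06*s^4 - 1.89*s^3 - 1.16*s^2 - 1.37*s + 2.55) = 1.3886*s^5 - 3.8433*s^4 + 0.9185*s^3 - 0.2983*s^2 + 5.1078*s - 3.2895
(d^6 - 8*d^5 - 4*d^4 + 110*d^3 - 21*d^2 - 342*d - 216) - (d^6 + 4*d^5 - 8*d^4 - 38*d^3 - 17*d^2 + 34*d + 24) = -12*d^5 + 4*d^4 + 148*d^3 - 4*d^2 - 376*d - 240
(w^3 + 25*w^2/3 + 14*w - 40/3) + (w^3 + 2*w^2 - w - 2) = 2*w^3 + 31*w^2/3 + 13*w - 46/3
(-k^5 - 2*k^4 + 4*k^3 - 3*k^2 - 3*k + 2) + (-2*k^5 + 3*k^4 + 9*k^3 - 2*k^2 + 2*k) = -3*k^5 + k^4 + 13*k^3 - 5*k^2 - k + 2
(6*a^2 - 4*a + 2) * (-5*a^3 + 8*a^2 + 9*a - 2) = -30*a^5 + 68*a^4 + 12*a^3 - 32*a^2 + 26*a - 4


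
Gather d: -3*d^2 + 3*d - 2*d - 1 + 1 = -3*d^2 + d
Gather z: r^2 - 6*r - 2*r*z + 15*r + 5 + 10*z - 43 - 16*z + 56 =r^2 + 9*r + z*(-2*r - 6) + 18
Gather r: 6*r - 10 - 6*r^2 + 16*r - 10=-6*r^2 + 22*r - 20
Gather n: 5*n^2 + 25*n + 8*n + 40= 5*n^2 + 33*n + 40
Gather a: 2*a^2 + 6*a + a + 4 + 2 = 2*a^2 + 7*a + 6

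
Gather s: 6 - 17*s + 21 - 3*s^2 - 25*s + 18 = -3*s^2 - 42*s + 45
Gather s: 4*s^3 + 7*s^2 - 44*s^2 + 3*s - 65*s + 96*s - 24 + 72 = 4*s^3 - 37*s^2 + 34*s + 48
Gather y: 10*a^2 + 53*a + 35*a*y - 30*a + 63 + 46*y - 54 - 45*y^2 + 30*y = 10*a^2 + 23*a - 45*y^2 + y*(35*a + 76) + 9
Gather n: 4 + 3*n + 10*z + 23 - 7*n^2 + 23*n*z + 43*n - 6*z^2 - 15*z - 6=-7*n^2 + n*(23*z + 46) - 6*z^2 - 5*z + 21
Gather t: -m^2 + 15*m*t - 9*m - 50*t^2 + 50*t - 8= -m^2 - 9*m - 50*t^2 + t*(15*m + 50) - 8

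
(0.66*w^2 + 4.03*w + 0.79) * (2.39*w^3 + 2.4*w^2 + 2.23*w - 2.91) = 1.5774*w^5 + 11.2157*w^4 + 13.0319*w^3 + 8.9623*w^2 - 9.9656*w - 2.2989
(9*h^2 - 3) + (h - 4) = 9*h^2 + h - 7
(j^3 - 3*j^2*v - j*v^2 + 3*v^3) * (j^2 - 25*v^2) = j^5 - 3*j^4*v - 26*j^3*v^2 + 78*j^2*v^3 + 25*j*v^4 - 75*v^5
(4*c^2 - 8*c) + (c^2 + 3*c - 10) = 5*c^2 - 5*c - 10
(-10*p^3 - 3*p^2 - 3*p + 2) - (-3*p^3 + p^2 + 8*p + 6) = -7*p^3 - 4*p^2 - 11*p - 4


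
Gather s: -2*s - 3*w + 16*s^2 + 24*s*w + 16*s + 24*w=16*s^2 + s*(24*w + 14) + 21*w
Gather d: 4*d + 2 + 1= 4*d + 3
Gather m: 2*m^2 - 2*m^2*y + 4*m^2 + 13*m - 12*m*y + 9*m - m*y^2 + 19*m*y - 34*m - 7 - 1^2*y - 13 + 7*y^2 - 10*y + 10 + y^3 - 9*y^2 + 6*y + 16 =m^2*(6 - 2*y) + m*(-y^2 + 7*y - 12) + y^3 - 2*y^2 - 5*y + 6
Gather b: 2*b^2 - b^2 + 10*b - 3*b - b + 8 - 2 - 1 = b^2 + 6*b + 5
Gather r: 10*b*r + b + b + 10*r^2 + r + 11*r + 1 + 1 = 2*b + 10*r^2 + r*(10*b + 12) + 2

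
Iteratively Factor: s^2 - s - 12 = (s + 3)*(s - 4)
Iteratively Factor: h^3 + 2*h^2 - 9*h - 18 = (h + 3)*(h^2 - h - 6) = (h - 3)*(h + 3)*(h + 2)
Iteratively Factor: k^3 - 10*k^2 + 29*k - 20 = (k - 4)*(k^2 - 6*k + 5) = (k - 4)*(k - 1)*(k - 5)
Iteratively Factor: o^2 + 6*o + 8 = (o + 2)*(o + 4)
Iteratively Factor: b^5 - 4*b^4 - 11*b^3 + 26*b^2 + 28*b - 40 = (b + 2)*(b^4 - 6*b^3 + b^2 + 24*b - 20) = (b + 2)^2*(b^3 - 8*b^2 + 17*b - 10) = (b - 1)*(b + 2)^2*(b^2 - 7*b + 10) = (b - 2)*(b - 1)*(b + 2)^2*(b - 5)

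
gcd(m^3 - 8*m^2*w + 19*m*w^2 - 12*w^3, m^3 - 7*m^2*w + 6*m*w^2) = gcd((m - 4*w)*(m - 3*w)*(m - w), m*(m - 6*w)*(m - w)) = -m + w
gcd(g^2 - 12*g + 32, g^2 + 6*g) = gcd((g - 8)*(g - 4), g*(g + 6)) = 1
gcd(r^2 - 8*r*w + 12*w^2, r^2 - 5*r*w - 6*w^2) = r - 6*w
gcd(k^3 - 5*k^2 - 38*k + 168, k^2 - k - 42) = k^2 - k - 42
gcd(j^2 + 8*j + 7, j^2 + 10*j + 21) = j + 7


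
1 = 1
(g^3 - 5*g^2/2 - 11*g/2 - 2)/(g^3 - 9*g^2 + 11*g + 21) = (g^2 - 7*g/2 - 2)/(g^2 - 10*g + 21)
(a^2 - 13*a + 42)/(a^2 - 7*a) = (a - 6)/a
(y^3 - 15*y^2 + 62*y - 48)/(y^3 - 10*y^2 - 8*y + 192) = (y - 1)/(y + 4)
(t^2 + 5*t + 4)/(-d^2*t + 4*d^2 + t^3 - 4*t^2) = (t^2 + 5*t + 4)/(-d^2*t + 4*d^2 + t^3 - 4*t^2)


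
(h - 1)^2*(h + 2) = h^3 - 3*h + 2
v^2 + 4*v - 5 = (v - 1)*(v + 5)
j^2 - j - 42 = (j - 7)*(j + 6)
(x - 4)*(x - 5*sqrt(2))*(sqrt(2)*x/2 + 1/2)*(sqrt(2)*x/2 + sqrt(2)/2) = x^4/2 - 9*sqrt(2)*x^3/4 - 3*x^3/2 - 9*x^2/2 + 27*sqrt(2)*x^2/4 + 15*x/2 + 9*sqrt(2)*x + 10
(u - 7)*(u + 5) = u^2 - 2*u - 35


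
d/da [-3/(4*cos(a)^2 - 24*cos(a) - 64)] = 3*(3 - cos(a))*sin(a)/(2*(sin(a)^2 + 6*cos(a) + 15)^2)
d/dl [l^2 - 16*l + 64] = 2*l - 16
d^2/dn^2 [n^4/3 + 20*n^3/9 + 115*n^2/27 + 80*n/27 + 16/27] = 4*n^2 + 40*n/3 + 230/27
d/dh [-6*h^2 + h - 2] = 1 - 12*h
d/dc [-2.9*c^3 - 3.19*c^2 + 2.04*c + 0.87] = -8.7*c^2 - 6.38*c + 2.04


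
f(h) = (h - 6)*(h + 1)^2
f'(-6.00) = 145.00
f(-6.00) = -300.00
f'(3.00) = -8.00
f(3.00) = -48.00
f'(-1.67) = 10.73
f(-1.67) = -3.44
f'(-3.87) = 64.89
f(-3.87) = -81.30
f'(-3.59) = 56.38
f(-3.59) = -64.33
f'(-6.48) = 166.81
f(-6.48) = -374.78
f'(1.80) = -15.68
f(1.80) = -32.93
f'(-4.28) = 78.20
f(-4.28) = -110.60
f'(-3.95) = 67.41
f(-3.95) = -86.59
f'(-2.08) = 18.62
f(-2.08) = -9.42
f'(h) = (h - 6)*(2*h + 2) + (h + 1)^2 = (h + 1)*(3*h - 11)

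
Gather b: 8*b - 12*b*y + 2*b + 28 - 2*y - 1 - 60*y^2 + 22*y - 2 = b*(10 - 12*y) - 60*y^2 + 20*y + 25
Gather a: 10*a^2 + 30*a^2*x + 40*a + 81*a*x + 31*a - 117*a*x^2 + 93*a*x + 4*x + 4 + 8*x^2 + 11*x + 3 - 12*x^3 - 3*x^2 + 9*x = a^2*(30*x + 10) + a*(-117*x^2 + 174*x + 71) - 12*x^3 + 5*x^2 + 24*x + 7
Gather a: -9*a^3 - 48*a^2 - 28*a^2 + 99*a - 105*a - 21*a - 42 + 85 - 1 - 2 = -9*a^3 - 76*a^2 - 27*a + 40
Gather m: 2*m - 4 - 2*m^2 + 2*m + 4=-2*m^2 + 4*m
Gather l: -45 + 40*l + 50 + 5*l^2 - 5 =5*l^2 + 40*l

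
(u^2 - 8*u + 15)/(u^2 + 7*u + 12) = (u^2 - 8*u + 15)/(u^2 + 7*u + 12)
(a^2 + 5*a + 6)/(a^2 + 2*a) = (a + 3)/a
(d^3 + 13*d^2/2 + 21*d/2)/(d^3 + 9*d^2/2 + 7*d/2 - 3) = d*(2*d + 7)/(2*d^2 + 3*d - 2)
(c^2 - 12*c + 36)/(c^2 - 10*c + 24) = (c - 6)/(c - 4)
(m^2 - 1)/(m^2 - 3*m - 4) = (m - 1)/(m - 4)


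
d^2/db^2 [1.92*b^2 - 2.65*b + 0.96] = 3.84000000000000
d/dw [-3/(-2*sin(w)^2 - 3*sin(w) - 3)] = -3*(4*sin(w) + 3)*cos(w)/(3*sin(w) - cos(2*w) + 4)^2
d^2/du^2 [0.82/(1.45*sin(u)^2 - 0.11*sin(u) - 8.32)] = (6.8962*sin(u)^4 - 0.39237*sin(u)^3 + 29.235542*sin(u)^2 + 0.034276*sin(u) - 19.804804)/(-1.45*sin(u)^2 + 0.11*sin(u) + 8.32)^3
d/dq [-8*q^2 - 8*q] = -16*q - 8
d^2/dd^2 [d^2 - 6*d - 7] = 2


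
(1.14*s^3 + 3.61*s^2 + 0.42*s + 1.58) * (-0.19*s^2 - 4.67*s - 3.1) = -0.2166*s^5 - 6.0097*s^4 - 20.4725*s^3 - 13.4526*s^2 - 8.6806*s - 4.898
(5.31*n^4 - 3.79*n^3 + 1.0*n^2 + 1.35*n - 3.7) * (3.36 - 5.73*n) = -30.4263*n^5 + 39.5583*n^4 - 18.4644*n^3 - 4.3755*n^2 + 25.737*n - 12.432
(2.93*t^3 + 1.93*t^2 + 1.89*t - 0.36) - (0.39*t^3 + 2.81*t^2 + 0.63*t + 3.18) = 2.54*t^3 - 0.88*t^2 + 1.26*t - 3.54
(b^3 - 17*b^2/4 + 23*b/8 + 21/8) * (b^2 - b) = b^5 - 21*b^4/4 + 57*b^3/8 - b^2/4 - 21*b/8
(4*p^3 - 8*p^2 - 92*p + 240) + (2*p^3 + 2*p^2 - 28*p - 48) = 6*p^3 - 6*p^2 - 120*p + 192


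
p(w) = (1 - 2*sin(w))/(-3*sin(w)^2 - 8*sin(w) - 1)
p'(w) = (1 - 2*sin(w))*(6*sin(w)*cos(w) + 8*cos(w))/(-3*sin(w)^2 - 8*sin(w) - 1)^2 - 2*cos(w)/(-3*sin(w)^2 - 8*sin(w) - 1) = 2*(-3*sin(w)^2 + 3*sin(w) + 5)*cos(w)/(3*sin(w)^2 + 8*sin(w) + 1)^2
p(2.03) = 0.07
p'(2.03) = -0.04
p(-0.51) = 0.90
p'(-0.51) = 1.03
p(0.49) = -0.01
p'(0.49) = 0.34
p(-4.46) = 0.08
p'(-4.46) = -0.02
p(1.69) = 0.08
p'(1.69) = -0.01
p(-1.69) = 0.75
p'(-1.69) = 0.01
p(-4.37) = 0.08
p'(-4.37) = -0.03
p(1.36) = 0.08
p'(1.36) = 0.02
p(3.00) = -0.33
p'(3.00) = -2.22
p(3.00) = -0.33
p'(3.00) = -2.22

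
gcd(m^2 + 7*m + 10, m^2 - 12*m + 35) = 1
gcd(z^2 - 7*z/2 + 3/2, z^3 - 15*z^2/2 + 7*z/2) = z - 1/2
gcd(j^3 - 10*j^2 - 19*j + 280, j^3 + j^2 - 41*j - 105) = j^2 - 2*j - 35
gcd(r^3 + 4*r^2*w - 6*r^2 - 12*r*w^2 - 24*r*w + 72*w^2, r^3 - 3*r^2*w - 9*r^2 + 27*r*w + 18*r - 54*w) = r - 6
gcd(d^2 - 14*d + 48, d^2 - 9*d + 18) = d - 6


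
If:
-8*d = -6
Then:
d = 3/4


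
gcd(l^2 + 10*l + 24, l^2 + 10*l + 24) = l^2 + 10*l + 24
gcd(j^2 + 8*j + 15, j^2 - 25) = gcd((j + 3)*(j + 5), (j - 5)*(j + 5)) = j + 5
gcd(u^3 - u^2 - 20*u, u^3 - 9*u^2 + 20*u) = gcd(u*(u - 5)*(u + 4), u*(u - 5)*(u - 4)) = u^2 - 5*u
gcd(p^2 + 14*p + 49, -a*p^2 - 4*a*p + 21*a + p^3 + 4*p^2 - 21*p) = p + 7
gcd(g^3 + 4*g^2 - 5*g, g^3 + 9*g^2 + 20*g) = g^2 + 5*g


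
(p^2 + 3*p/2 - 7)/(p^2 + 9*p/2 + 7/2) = (p - 2)/(p + 1)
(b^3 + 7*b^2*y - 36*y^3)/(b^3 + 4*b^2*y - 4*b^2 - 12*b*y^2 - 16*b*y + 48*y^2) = (b + 3*y)/(b - 4)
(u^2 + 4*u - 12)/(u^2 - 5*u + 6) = (u + 6)/(u - 3)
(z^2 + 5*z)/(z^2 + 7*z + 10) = z/(z + 2)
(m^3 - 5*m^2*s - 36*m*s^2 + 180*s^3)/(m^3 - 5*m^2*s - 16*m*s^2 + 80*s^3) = (-m^2 + 36*s^2)/(-m^2 + 16*s^2)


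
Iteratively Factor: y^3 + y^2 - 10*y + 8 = (y - 1)*(y^2 + 2*y - 8) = (y - 2)*(y - 1)*(y + 4)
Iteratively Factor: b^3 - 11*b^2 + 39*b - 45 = (b - 5)*(b^2 - 6*b + 9) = (b - 5)*(b - 3)*(b - 3)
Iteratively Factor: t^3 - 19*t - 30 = (t + 3)*(t^2 - 3*t - 10) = (t + 2)*(t + 3)*(t - 5)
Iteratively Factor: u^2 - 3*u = (u)*(u - 3)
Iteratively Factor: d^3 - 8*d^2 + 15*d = (d - 5)*(d^2 - 3*d) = d*(d - 5)*(d - 3)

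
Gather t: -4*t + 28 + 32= 60 - 4*t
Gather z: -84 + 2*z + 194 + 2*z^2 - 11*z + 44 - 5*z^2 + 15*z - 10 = -3*z^2 + 6*z + 144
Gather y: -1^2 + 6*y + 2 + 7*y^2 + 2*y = 7*y^2 + 8*y + 1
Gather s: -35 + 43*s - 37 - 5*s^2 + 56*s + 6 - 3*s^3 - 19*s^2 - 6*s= -3*s^3 - 24*s^2 + 93*s - 66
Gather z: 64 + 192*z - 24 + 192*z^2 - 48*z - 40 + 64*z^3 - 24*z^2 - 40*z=64*z^3 + 168*z^2 + 104*z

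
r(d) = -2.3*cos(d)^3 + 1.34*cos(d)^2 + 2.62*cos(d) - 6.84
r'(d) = 6.9*sin(d)*cos(d)^2 - 2.68*sin(d)*cos(d) - 2.62*sin(d)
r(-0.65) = -5.07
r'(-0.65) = 0.23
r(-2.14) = -7.50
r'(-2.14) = -0.70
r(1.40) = -6.37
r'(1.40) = -2.83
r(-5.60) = -5.07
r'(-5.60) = -0.35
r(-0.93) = -5.29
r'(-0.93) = 1.41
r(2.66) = -6.51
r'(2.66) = 2.40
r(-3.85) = -7.05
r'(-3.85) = 2.21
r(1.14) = -5.68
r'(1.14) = -2.30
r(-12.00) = -5.06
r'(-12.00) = 0.02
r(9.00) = -6.38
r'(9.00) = 2.29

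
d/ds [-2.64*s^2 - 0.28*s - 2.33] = -5.28*s - 0.28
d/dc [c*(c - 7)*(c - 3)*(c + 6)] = 4*c^3 - 12*c^2 - 78*c + 126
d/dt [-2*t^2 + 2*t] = 2 - 4*t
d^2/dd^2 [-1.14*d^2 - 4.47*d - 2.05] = -2.28000000000000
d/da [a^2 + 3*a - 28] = 2*a + 3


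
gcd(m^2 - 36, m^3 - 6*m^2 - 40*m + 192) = m + 6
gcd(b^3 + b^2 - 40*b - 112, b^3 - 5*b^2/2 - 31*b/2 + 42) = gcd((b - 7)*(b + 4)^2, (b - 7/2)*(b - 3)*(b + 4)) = b + 4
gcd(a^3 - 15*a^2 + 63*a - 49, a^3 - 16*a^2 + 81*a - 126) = a - 7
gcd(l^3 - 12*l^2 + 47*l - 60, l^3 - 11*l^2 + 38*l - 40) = l^2 - 9*l + 20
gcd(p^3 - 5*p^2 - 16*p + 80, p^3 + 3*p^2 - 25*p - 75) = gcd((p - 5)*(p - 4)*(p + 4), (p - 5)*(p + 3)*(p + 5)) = p - 5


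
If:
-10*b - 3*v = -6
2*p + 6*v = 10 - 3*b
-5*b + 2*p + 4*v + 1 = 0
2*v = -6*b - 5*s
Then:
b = 21/4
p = 349/8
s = -1/10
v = -31/2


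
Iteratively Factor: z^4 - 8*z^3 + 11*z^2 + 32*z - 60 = (z - 5)*(z^3 - 3*z^2 - 4*z + 12) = (z - 5)*(z - 3)*(z^2 - 4) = (z - 5)*(z - 3)*(z + 2)*(z - 2)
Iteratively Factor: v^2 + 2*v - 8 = (v - 2)*(v + 4)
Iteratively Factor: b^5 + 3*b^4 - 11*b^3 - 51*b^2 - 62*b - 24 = (b - 4)*(b^4 + 7*b^3 + 17*b^2 + 17*b + 6) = (b - 4)*(b + 1)*(b^3 + 6*b^2 + 11*b + 6) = (b - 4)*(b + 1)^2*(b^2 + 5*b + 6) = (b - 4)*(b + 1)^2*(b + 2)*(b + 3)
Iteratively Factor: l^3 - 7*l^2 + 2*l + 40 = (l + 2)*(l^2 - 9*l + 20) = (l - 4)*(l + 2)*(l - 5)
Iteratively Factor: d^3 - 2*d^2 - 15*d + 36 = (d - 3)*(d^2 + d - 12) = (d - 3)^2*(d + 4)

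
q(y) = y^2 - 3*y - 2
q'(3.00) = 3.00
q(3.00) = -2.00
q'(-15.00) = -33.00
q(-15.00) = 268.00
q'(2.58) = 2.16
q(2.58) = -3.08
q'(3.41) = 3.82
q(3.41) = -0.60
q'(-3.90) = -10.80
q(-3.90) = 24.91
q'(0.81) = -1.38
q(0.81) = -3.77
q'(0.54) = -1.92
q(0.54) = -3.33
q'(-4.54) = -12.08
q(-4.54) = 32.23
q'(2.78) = 2.56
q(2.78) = -2.61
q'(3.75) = 4.50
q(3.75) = 0.81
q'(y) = 2*y - 3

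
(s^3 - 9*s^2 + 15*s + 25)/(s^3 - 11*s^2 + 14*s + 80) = (s^2 - 4*s - 5)/(s^2 - 6*s - 16)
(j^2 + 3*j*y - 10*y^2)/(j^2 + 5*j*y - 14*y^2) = (j + 5*y)/(j + 7*y)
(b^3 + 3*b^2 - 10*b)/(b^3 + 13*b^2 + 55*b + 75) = b*(b - 2)/(b^2 + 8*b + 15)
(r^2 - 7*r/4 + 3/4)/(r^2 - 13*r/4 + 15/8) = 2*(r - 1)/(2*r - 5)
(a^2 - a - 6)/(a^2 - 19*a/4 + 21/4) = 4*(a + 2)/(4*a - 7)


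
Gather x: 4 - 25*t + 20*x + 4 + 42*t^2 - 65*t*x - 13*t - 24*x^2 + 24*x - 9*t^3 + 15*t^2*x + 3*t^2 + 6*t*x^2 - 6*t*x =-9*t^3 + 45*t^2 - 38*t + x^2*(6*t - 24) + x*(15*t^2 - 71*t + 44) + 8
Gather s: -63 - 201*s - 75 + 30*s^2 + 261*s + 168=30*s^2 + 60*s + 30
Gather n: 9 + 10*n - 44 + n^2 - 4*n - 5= n^2 + 6*n - 40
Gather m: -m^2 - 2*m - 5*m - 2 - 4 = -m^2 - 7*m - 6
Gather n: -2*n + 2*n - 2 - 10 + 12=0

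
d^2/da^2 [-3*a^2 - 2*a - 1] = -6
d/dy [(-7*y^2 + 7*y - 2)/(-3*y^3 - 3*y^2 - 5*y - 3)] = (-21*y^4 + 42*y^3 + 38*y^2 + 30*y - 31)/(9*y^6 + 18*y^5 + 39*y^4 + 48*y^3 + 43*y^2 + 30*y + 9)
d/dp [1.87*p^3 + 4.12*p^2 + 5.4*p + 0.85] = 5.61*p^2 + 8.24*p + 5.4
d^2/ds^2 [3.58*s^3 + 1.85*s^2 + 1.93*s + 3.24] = 21.48*s + 3.7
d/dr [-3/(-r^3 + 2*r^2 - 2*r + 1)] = 3*(-3*r^2 + 4*r - 2)/(r^3 - 2*r^2 + 2*r - 1)^2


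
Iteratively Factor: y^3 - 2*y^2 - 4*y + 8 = (y - 2)*(y^2 - 4) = (y - 2)*(y + 2)*(y - 2)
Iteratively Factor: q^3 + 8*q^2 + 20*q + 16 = (q + 4)*(q^2 + 4*q + 4) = (q + 2)*(q + 4)*(q + 2)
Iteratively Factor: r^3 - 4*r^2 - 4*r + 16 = (r + 2)*(r^2 - 6*r + 8) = (r - 2)*(r + 2)*(r - 4)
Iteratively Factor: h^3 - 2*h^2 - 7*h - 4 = (h + 1)*(h^2 - 3*h - 4) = (h - 4)*(h + 1)*(h + 1)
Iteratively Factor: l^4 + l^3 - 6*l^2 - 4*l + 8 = (l - 1)*(l^3 + 2*l^2 - 4*l - 8) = (l - 2)*(l - 1)*(l^2 + 4*l + 4) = (l - 2)*(l - 1)*(l + 2)*(l + 2)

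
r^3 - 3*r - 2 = (r - 2)*(r + 1)^2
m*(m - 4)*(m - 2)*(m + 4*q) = m^4 + 4*m^3*q - 6*m^3 - 24*m^2*q + 8*m^2 + 32*m*q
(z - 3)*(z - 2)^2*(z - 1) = z^4 - 8*z^3 + 23*z^2 - 28*z + 12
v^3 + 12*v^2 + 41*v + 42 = (v + 2)*(v + 3)*(v + 7)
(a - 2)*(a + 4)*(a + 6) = a^3 + 8*a^2 + 4*a - 48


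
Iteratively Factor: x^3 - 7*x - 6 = (x + 1)*(x^2 - x - 6) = (x - 3)*(x + 1)*(x + 2)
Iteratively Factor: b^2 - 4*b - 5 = (b - 5)*(b + 1)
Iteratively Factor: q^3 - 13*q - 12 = (q - 4)*(q^2 + 4*q + 3) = (q - 4)*(q + 1)*(q + 3)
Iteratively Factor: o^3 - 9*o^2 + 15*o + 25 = (o - 5)*(o^2 - 4*o - 5) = (o - 5)*(o + 1)*(o - 5)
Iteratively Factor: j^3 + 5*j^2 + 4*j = (j + 1)*(j^2 + 4*j) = (j + 1)*(j + 4)*(j)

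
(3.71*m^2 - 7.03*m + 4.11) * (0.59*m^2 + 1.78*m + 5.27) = 2.1889*m^4 + 2.4561*m^3 + 9.4632*m^2 - 29.7323*m + 21.6597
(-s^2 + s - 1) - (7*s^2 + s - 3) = 2 - 8*s^2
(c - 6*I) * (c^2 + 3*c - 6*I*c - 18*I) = c^3 + 3*c^2 - 12*I*c^2 - 36*c - 36*I*c - 108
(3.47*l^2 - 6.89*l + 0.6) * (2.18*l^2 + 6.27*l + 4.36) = 7.5646*l^4 + 6.7367*l^3 - 26.7631*l^2 - 26.2784*l + 2.616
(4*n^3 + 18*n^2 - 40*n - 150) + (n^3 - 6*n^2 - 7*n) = 5*n^3 + 12*n^2 - 47*n - 150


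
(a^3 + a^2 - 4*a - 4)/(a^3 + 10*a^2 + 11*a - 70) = (a^2 + 3*a + 2)/(a^2 + 12*a + 35)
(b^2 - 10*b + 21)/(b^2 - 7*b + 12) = (b - 7)/(b - 4)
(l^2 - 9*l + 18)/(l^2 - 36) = (l - 3)/(l + 6)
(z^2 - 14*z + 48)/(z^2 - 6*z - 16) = (z - 6)/(z + 2)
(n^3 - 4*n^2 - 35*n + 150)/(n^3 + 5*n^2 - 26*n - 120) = (n - 5)/(n + 4)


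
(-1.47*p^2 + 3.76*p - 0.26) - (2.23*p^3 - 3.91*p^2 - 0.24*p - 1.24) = -2.23*p^3 + 2.44*p^2 + 4.0*p + 0.98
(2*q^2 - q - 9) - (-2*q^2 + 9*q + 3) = 4*q^2 - 10*q - 12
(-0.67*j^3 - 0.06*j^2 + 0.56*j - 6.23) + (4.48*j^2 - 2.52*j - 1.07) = -0.67*j^3 + 4.42*j^2 - 1.96*j - 7.3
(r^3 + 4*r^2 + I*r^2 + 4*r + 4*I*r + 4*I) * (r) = r^4 + 4*r^3 + I*r^3 + 4*r^2 + 4*I*r^2 + 4*I*r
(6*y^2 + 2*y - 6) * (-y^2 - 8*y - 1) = -6*y^4 - 50*y^3 - 16*y^2 + 46*y + 6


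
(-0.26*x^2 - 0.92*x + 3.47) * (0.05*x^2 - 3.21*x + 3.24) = -0.013*x^4 + 0.7886*x^3 + 2.2843*x^2 - 14.1195*x + 11.2428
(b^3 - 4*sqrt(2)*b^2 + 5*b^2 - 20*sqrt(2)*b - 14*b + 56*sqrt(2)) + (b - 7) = b^3 - 4*sqrt(2)*b^2 + 5*b^2 - 20*sqrt(2)*b - 13*b - 7 + 56*sqrt(2)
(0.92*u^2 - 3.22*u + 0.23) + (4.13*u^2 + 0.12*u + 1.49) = 5.05*u^2 - 3.1*u + 1.72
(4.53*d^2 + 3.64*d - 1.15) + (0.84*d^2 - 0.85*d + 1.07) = 5.37*d^2 + 2.79*d - 0.0799999999999998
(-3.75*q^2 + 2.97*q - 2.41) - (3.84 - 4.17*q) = -3.75*q^2 + 7.14*q - 6.25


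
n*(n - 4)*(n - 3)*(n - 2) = n^4 - 9*n^3 + 26*n^2 - 24*n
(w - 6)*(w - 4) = w^2 - 10*w + 24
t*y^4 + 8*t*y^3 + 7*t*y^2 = y^2*(y + 7)*(t*y + t)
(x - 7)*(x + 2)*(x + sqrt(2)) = x^3 - 5*x^2 + sqrt(2)*x^2 - 14*x - 5*sqrt(2)*x - 14*sqrt(2)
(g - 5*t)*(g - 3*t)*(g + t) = g^3 - 7*g^2*t + 7*g*t^2 + 15*t^3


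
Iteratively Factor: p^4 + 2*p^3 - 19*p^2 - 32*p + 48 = (p + 3)*(p^3 - p^2 - 16*p + 16) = (p + 3)*(p + 4)*(p^2 - 5*p + 4) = (p - 1)*(p + 3)*(p + 4)*(p - 4)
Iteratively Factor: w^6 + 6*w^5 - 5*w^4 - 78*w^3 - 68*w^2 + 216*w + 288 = (w + 3)*(w^5 + 3*w^4 - 14*w^3 - 36*w^2 + 40*w + 96) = (w - 2)*(w + 3)*(w^4 + 5*w^3 - 4*w^2 - 44*w - 48) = (w - 3)*(w - 2)*(w + 3)*(w^3 + 8*w^2 + 20*w + 16) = (w - 3)*(w - 2)*(w + 2)*(w + 3)*(w^2 + 6*w + 8) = (w - 3)*(w - 2)*(w + 2)*(w + 3)*(w + 4)*(w + 2)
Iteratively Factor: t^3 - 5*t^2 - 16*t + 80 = (t - 4)*(t^2 - t - 20) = (t - 5)*(t - 4)*(t + 4)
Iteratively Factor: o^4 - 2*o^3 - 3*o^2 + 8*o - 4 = (o - 1)*(o^3 - o^2 - 4*o + 4) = (o - 1)^2*(o^2 - 4) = (o - 1)^2*(o + 2)*(o - 2)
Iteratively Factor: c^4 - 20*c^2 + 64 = (c + 4)*(c^3 - 4*c^2 - 4*c + 16) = (c - 4)*(c + 4)*(c^2 - 4) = (c - 4)*(c - 2)*(c + 4)*(c + 2)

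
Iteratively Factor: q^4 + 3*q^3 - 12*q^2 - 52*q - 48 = (q + 2)*(q^3 + q^2 - 14*q - 24) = (q + 2)*(q + 3)*(q^2 - 2*q - 8) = (q + 2)^2*(q + 3)*(q - 4)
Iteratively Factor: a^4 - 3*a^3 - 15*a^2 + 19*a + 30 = (a - 2)*(a^3 - a^2 - 17*a - 15) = (a - 5)*(a - 2)*(a^2 + 4*a + 3) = (a - 5)*(a - 2)*(a + 1)*(a + 3)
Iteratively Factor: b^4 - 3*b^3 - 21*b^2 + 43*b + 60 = (b + 4)*(b^3 - 7*b^2 + 7*b + 15) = (b - 5)*(b + 4)*(b^2 - 2*b - 3) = (b - 5)*(b + 1)*(b + 4)*(b - 3)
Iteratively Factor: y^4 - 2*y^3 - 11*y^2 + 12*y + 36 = (y - 3)*(y^3 + y^2 - 8*y - 12) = (y - 3)^2*(y^2 + 4*y + 4) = (y - 3)^2*(y + 2)*(y + 2)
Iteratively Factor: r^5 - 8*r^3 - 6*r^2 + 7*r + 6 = (r + 2)*(r^4 - 2*r^3 - 4*r^2 + 2*r + 3) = (r + 1)*(r + 2)*(r^3 - 3*r^2 - r + 3) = (r - 3)*(r + 1)*(r + 2)*(r^2 - 1) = (r - 3)*(r - 1)*(r + 1)*(r + 2)*(r + 1)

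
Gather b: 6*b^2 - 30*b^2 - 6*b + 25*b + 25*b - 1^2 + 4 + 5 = -24*b^2 + 44*b + 8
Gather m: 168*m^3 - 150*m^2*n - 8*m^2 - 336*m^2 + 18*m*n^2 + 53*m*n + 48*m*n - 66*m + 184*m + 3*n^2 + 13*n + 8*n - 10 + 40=168*m^3 + m^2*(-150*n - 344) + m*(18*n^2 + 101*n + 118) + 3*n^2 + 21*n + 30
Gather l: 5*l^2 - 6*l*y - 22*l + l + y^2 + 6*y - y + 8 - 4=5*l^2 + l*(-6*y - 21) + y^2 + 5*y + 4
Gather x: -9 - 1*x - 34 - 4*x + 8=-5*x - 35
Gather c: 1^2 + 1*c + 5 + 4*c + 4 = 5*c + 10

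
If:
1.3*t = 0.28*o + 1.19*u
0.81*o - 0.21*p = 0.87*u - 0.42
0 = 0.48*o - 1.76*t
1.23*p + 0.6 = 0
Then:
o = -0.69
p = -0.49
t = -0.19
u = -0.04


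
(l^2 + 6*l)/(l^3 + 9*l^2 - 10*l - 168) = l/(l^2 + 3*l - 28)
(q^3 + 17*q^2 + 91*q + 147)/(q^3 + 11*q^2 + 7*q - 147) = (q + 3)/(q - 3)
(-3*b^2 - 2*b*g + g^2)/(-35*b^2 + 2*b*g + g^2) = (-3*b^2 - 2*b*g + g^2)/(-35*b^2 + 2*b*g + g^2)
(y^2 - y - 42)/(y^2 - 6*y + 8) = (y^2 - y - 42)/(y^2 - 6*y + 8)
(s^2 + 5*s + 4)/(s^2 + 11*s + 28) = (s + 1)/(s + 7)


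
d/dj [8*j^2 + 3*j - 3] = 16*j + 3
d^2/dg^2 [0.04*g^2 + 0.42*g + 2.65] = 0.0800000000000000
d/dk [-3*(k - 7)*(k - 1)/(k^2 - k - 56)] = 21*(-k^2 + 18*k - 65)/(k^4 - 2*k^3 - 111*k^2 + 112*k + 3136)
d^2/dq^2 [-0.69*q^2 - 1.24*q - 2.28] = -1.38000000000000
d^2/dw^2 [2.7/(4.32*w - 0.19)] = 100.77696/(4.32*w - 0.19)^3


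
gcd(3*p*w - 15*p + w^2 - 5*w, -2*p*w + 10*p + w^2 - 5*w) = w - 5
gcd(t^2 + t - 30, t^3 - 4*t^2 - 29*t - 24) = 1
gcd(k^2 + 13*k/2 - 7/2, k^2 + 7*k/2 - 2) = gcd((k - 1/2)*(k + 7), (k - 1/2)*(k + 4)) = k - 1/2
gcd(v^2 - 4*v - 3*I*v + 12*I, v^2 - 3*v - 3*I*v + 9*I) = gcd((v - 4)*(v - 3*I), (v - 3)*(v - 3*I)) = v - 3*I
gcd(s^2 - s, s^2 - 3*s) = s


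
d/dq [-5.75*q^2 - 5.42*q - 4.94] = -11.5*q - 5.42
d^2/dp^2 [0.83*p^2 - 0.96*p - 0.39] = 1.66000000000000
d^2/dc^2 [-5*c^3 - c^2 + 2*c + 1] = -30*c - 2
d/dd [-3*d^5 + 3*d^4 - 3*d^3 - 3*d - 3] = -15*d^4 + 12*d^3 - 9*d^2 - 3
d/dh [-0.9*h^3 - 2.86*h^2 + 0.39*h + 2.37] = -2.7*h^2 - 5.72*h + 0.39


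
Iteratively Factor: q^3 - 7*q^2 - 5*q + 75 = (q - 5)*(q^2 - 2*q - 15) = (q - 5)*(q + 3)*(q - 5)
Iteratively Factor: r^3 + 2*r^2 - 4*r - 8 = (r + 2)*(r^2 - 4) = (r + 2)^2*(r - 2)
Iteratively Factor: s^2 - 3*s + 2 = (s - 1)*(s - 2)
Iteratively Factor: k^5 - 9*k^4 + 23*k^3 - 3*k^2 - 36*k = (k - 3)*(k^4 - 6*k^3 + 5*k^2 + 12*k) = (k - 4)*(k - 3)*(k^3 - 2*k^2 - 3*k) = k*(k - 4)*(k - 3)*(k^2 - 2*k - 3) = k*(k - 4)*(k - 3)*(k + 1)*(k - 3)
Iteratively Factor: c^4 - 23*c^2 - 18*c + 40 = (c - 1)*(c^3 + c^2 - 22*c - 40) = (c - 1)*(c + 4)*(c^2 - 3*c - 10) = (c - 5)*(c - 1)*(c + 4)*(c + 2)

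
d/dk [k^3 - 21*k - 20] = 3*k^2 - 21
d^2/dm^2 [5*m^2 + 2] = 10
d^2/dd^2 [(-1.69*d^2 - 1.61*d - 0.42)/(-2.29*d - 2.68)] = 8.919772/(12.008989*d^3 + 42.162564*d^2 + 49.343088*d + 19.248832)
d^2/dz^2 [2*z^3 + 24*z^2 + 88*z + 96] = 12*z + 48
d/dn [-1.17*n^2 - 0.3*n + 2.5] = -2.34*n - 0.3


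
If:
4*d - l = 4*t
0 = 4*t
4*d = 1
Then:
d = 1/4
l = 1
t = 0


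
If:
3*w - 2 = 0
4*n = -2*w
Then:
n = -1/3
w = 2/3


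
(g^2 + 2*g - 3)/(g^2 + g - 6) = (g - 1)/(g - 2)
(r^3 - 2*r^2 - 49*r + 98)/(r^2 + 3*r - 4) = (r^3 - 2*r^2 - 49*r + 98)/(r^2 + 3*r - 4)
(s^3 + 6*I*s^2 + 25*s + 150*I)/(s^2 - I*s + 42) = (s^2 + 25)/(s - 7*I)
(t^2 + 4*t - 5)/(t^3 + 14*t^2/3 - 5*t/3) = 3*(t - 1)/(t*(3*t - 1))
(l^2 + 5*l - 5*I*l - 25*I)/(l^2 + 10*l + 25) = (l - 5*I)/(l + 5)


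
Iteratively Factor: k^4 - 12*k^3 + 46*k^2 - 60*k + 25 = (k - 5)*(k^3 - 7*k^2 + 11*k - 5) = (k - 5)*(k - 1)*(k^2 - 6*k + 5) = (k - 5)*(k - 1)^2*(k - 5)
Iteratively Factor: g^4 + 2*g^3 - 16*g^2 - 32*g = (g - 4)*(g^3 + 6*g^2 + 8*g) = g*(g - 4)*(g^2 + 6*g + 8) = g*(g - 4)*(g + 2)*(g + 4)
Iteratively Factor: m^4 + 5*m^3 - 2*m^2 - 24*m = (m)*(m^3 + 5*m^2 - 2*m - 24) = m*(m + 4)*(m^2 + m - 6) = m*(m + 3)*(m + 4)*(m - 2)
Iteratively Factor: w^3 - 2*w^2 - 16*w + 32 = (w - 4)*(w^2 + 2*w - 8) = (w - 4)*(w - 2)*(w + 4)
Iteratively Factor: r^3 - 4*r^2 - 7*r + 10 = (r - 1)*(r^2 - 3*r - 10) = (r - 5)*(r - 1)*(r + 2)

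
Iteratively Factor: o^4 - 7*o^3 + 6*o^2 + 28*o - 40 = (o - 2)*(o^3 - 5*o^2 - 4*o + 20) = (o - 2)^2*(o^2 - 3*o - 10) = (o - 5)*(o - 2)^2*(o + 2)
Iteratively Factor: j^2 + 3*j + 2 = (j + 2)*(j + 1)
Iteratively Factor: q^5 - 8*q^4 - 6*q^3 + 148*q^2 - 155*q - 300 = (q + 4)*(q^4 - 12*q^3 + 42*q^2 - 20*q - 75) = (q - 3)*(q + 4)*(q^3 - 9*q^2 + 15*q + 25) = (q - 3)*(q + 1)*(q + 4)*(q^2 - 10*q + 25) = (q - 5)*(q - 3)*(q + 1)*(q + 4)*(q - 5)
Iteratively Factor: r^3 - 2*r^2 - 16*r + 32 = (r - 2)*(r^2 - 16) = (r - 4)*(r - 2)*(r + 4)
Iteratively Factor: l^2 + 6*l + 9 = (l + 3)*(l + 3)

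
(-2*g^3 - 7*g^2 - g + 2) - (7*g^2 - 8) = -2*g^3 - 14*g^2 - g + 10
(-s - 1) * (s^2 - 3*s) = -s^3 + 2*s^2 + 3*s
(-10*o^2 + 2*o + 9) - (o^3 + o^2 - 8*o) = -o^3 - 11*o^2 + 10*o + 9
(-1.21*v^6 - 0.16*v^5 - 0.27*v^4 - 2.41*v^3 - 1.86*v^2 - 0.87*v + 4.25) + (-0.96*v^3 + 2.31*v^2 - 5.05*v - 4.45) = -1.21*v^6 - 0.16*v^5 - 0.27*v^4 - 3.37*v^3 + 0.45*v^2 - 5.92*v - 0.2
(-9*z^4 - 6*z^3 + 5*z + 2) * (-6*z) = 54*z^5 + 36*z^4 - 30*z^2 - 12*z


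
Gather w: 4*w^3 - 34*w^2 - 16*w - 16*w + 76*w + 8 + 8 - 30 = 4*w^3 - 34*w^2 + 44*w - 14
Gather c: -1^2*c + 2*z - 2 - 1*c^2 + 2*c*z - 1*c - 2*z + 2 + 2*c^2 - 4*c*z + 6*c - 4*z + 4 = c^2 + c*(4 - 2*z) - 4*z + 4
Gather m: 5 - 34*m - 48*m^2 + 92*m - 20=-48*m^2 + 58*m - 15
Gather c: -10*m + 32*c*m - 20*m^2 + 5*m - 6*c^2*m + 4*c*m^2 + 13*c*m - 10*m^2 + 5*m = -6*c^2*m + c*(4*m^2 + 45*m) - 30*m^2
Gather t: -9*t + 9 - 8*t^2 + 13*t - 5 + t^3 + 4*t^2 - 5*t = t^3 - 4*t^2 - t + 4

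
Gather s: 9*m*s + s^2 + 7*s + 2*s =s^2 + s*(9*m + 9)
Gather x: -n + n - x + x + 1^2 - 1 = 0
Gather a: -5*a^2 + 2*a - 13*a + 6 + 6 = -5*a^2 - 11*a + 12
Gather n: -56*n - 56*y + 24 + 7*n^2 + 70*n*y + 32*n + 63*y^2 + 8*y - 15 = 7*n^2 + n*(70*y - 24) + 63*y^2 - 48*y + 9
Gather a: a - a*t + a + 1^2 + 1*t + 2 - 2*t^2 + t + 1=a*(2 - t) - 2*t^2 + 2*t + 4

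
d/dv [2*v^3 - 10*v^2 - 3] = 2*v*(3*v - 10)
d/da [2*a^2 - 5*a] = 4*a - 5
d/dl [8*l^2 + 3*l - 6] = 16*l + 3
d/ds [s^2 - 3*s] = 2*s - 3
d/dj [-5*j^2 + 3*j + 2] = 3 - 10*j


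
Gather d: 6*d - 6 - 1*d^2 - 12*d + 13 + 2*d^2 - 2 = d^2 - 6*d + 5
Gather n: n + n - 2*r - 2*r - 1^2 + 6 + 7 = 2*n - 4*r + 12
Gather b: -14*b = -14*b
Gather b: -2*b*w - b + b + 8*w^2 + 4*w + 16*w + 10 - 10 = -2*b*w + 8*w^2 + 20*w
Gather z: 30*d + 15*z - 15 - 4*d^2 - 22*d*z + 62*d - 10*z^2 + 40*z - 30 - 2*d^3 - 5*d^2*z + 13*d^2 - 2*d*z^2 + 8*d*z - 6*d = -2*d^3 + 9*d^2 + 86*d + z^2*(-2*d - 10) + z*(-5*d^2 - 14*d + 55) - 45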